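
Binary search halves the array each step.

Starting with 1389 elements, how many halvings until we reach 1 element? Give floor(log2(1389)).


1389 / 2 = 694
694 / 2 = 347
347 / 2 = 173
173 / 2 = 86
86 / 2 = 43
43 / 2 = 21
21 / 2 = 10
10 / 2 = 5
5 / 2 = 2
2 / 2 = 1
Reached 1 after 10 halvings

10


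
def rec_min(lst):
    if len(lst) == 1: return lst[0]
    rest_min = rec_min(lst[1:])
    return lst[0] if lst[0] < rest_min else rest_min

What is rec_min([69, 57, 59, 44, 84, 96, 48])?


rec_min([69, 57, 59, 44, 84, 96, 48]): compare 69 with rec_min([57, 59, 44, 84, 96, 48])
rec_min([57, 59, 44, 84, 96, 48]): compare 57 with rec_min([59, 44, 84, 96, 48])
rec_min([59, 44, 84, 96, 48]): compare 59 with rec_min([44, 84, 96, 48])
rec_min([44, 84, 96, 48]): compare 44 with rec_min([84, 96, 48])
rec_min([84, 96, 48]): compare 84 with rec_min([96, 48])
rec_min([96, 48]): compare 96 with rec_min([48])
rec_min([48]) = 48  (base case)
Compare 96 with 48 -> 48
Compare 84 with 48 -> 48
Compare 44 with 48 -> 44
Compare 59 with 44 -> 44
Compare 57 with 44 -> 44
Compare 69 with 44 -> 44

44


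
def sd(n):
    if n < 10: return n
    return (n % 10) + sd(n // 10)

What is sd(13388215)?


sd(13388215) = 5 + sd(1338821)
sd(1338821) = 1 + sd(133882)
sd(133882) = 2 + sd(13388)
sd(13388) = 8 + sd(1338)
sd(1338) = 8 + sd(133)
sd(133) = 3 + sd(13)
sd(13) = 3 + sd(1)
sd(1) = 1  (base case)
Total: 5 + 1 + 2 + 8 + 8 + 3 + 3 + 1 = 31

31


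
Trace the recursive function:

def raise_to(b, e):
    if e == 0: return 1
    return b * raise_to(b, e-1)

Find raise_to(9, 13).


raise_to(9, 13)
= 9 * raise_to(9, 12)
= 9 * 9 * raise_to(9, 11)
= 9 * 9 * 9 * raise_to(9, 10)
= 9 * 9 * 9 * 9 * raise_to(9, 9)
= 9 * 9 * 9 * 9 * 9 * raise_to(9, 8)
= 9 * 9 * 9 * 9 * 9 * 9 * raise_to(9, 7)
= 9 * 9 * 9 * 9 * 9 * 9 * 9 * raise_to(9, 6)
= 9 * 9 * 9 * 9 * 9 * 9 * 9 * 9 * raise_to(9, 5)
= 9 * 9 * 9 * 9 * 9 * 9 * 9 * 9 * 9 * raise_to(9, 4)
= 9 * 9 * 9 * 9 * 9 * 9 * 9 * 9 * 9 * 9 * raise_to(9, 3)
= 9 * 9 * 9 * 9 * 9 * 9 * 9 * 9 * 9 * 9 * 9 * raise_to(9, 2)
= 9 * 9 * 9 * 9 * 9 * 9 * 9 * 9 * 9 * 9 * 9 * 9 * raise_to(9, 1)
= 9 * 9 * 9 * 9 * 9 * 9 * 9 * 9 * 9 * 9 * 9 * 9 * 9 * raise_to(9, 0)
= 9 * 9 * 9 * 9 * 9 * 9 * 9 * 9 * 9 * 9 * 9 * 9 * 9 * 1
= 2541865828329

2541865828329


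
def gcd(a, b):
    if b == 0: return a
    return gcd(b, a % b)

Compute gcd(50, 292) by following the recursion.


gcd(50, 292) = gcd(292, 50)
gcd(292, 50) = gcd(50, 42)
gcd(50, 42) = gcd(42, 8)
gcd(42, 8) = gcd(8, 2)
gcd(8, 2) = gcd(2, 0)
gcd(2, 0) = 2  (base case)

2


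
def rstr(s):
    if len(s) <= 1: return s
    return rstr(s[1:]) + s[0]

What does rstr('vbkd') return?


rstr('vbkd') = rstr('bkd') + 'v'
rstr('bkd') = rstr('kd') + 'b'
rstr('kd') = rstr('d') + 'k'
rstr('d') = 'd'  (base case)
Concatenating: 'd' + 'k' + 'b' + 'v' = 'dkbv'

dkbv


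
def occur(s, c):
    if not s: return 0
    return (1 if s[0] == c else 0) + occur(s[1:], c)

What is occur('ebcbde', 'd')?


s[0]='e' != 'd' -> 0
s[0]='b' != 'd' -> 0
s[0]='c' != 'd' -> 0
s[0]='b' != 'd' -> 0
s[0]='d' == 'd' -> 1
s[0]='e' != 'd' -> 0
Sum: 0 + 0 + 0 + 0 + 1 + 0 = 1

1


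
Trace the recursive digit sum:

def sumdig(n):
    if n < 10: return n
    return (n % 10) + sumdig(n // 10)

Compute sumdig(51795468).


sumdig(51795468) = 8 + sumdig(5179546)
sumdig(5179546) = 6 + sumdig(517954)
sumdig(517954) = 4 + sumdig(51795)
sumdig(51795) = 5 + sumdig(5179)
sumdig(5179) = 9 + sumdig(517)
sumdig(517) = 7 + sumdig(51)
sumdig(51) = 1 + sumdig(5)
sumdig(5) = 5  (base case)
Total: 8 + 6 + 4 + 5 + 9 + 7 + 1 + 5 = 45

45


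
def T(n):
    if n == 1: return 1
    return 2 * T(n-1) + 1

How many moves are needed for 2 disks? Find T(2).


T(2) = 2 * T(1) + 1
T(1) = 1  (base case)
T(2) = 2 * 1 + 1 = 3

3


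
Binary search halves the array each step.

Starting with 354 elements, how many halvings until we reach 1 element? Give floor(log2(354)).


354 / 2 = 177
177 / 2 = 88
88 / 2 = 44
44 / 2 = 22
22 / 2 = 11
11 / 2 = 5
5 / 2 = 2
2 / 2 = 1
Reached 1 after 8 halvings

8


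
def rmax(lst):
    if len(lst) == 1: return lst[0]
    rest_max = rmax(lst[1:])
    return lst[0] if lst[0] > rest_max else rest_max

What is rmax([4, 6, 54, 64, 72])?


rmax([4, 6, 54, 64, 72]): compare 4 with rmax([6, 54, 64, 72])
rmax([6, 54, 64, 72]): compare 6 with rmax([54, 64, 72])
rmax([54, 64, 72]): compare 54 with rmax([64, 72])
rmax([64, 72]): compare 64 with rmax([72])
rmax([72]) = 72  (base case)
Compare 64 with 72 -> 72
Compare 54 with 72 -> 72
Compare 6 with 72 -> 72
Compare 4 with 72 -> 72

72


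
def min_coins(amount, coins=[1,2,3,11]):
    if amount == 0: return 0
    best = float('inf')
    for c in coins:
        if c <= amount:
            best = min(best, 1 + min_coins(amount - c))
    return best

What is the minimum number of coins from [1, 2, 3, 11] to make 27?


Building up with DP:
min_coins(0) = 0
min_coins(1) = min(1+min_coins(0)=1+0=1) = 1
min_coins(2) = min(1+min_coins(1)=1+1=2, 1+min_coins(0)=1+0=1) = 1
min_coins(3) = min(1+min_coins(2)=1+1=2, 1+min_coins(1)=1+1=2, 1+min_coins(0)=1+0=1) = 1
min_coins(4) = min(1+min_coins(3)=1+1=2, 1+min_coins(2)=1+1=2, 1+min_coins(1)=1+1=2) = 2
min_coins(5) = min(1+min_coins(4)=1+2=3, 1+min_coins(3)=1+1=2, 1+min_coins(2)=1+1=2) = 2
min_coins(6) = min(1+min_coins(5)=1+2=3, 1+min_coins(4)=1+2=3, 1+min_coins(3)=1+1=2) = 2
min_coins(7) = min(1+min_coins(6)=1+2=3, 1+min_coins(5)=1+2=3, 1+min_coins(4)=1+2=3) = 3
min_coins(8) = min(1+min_coins(7)=1+3=4, 1+min_coins(6)=1+2=3, 1+min_coins(5)=1+2=3) = 3
min_coins(9) = min(1+min_coins(8)=1+3=4, 1+min_coins(7)=1+3=4, 1+min_coins(6)=1+2=3) = 3
min_coins(10) = min(1+min_coins(9)=1+3=4, 1+min_coins(8)=1+3=4, 1+min_coins(7)=1+3=4) = 4
min_coins(11) = min(1+min_coins(10)=1+4=5, 1+min_coins(9)=1+3=4, 1+min_coins(8)=1+3=4, 1+min_coins(0)=1+0=1) = 1
min_coins(12) = min(1+min_coins(11)=1+1=2, 1+min_coins(10)=1+4=5, 1+min_coins(9)=1+3=4, 1+min_coins(1)=1+1=2) = 2
min_coins(13) = min(1+min_coins(12)=1+2=3, 1+min_coins(11)=1+1=2, 1+min_coins(10)=1+4=5, 1+min_coins(2)=1+1=2) = 2
min_coins(14) = min(1+min_coins(13)=1+2=3, 1+min_coins(12)=1+2=3, 1+min_coins(11)=1+1=2, 1+min_coins(3)=1+1=2) = 2
min_coins(15) = min(1+min_coins(14)=1+2=3, 1+min_coins(13)=1+2=3, 1+min_coins(12)=1+2=3, 1+min_coins(4)=1+2=3) = 3
min_coins(16) = min(1+min_coins(15)=1+3=4, 1+min_coins(14)=1+2=3, 1+min_coins(13)=1+2=3, 1+min_coins(5)=1+2=3) = 3
min_coins(17) = min(1+min_coins(16)=1+3=4, 1+min_coins(15)=1+3=4, 1+min_coins(14)=1+2=3, 1+min_coins(6)=1+2=3) = 3
min_coins(18) = min(1+min_coins(17)=1+3=4, 1+min_coins(16)=1+3=4, 1+min_coins(15)=1+3=4, 1+min_coins(7)=1+3=4) = 4
min_coins(19) = min(1+min_coins(18)=1+4=5, 1+min_coins(17)=1+3=4, 1+min_coins(16)=1+3=4, 1+min_coins(8)=1+3=4) = 4
min_coins(20) = min(1+min_coins(19)=1+4=5, 1+min_coins(18)=1+4=5, 1+min_coins(17)=1+3=4, 1+min_coins(9)=1+3=4) = 4
min_coins(21) = min(1+min_coins(20)=1+4=5, 1+min_coins(19)=1+4=5, 1+min_coins(18)=1+4=5, 1+min_coins(10)=1+4=5) = 5
min_coins(22) = min(1+min_coins(21)=1+5=6, 1+min_coins(20)=1+4=5, 1+min_coins(19)=1+4=5, 1+min_coins(11)=1+1=2) = 2
min_coins(23) = min(1+min_coins(22)=1+2=3, 1+min_coins(21)=1+5=6, 1+min_coins(20)=1+4=5, 1+min_coins(12)=1+2=3) = 3
min_coins(24) = min(1+min_coins(23)=1+3=4, 1+min_coins(22)=1+2=3, 1+min_coins(21)=1+5=6, 1+min_coins(13)=1+2=3) = 3
min_coins(25) = min(1+min_coins(24)=1+3=4, 1+min_coins(23)=1+3=4, 1+min_coins(22)=1+2=3, 1+min_coins(14)=1+2=3) = 3
min_coins(26) = min(1+min_coins(25)=1+3=4, 1+min_coins(24)=1+3=4, 1+min_coins(23)=1+3=4, 1+min_coins(15)=1+3=4) = 4
min_coins(27) = min(1+min_coins(26)=1+4=5, 1+min_coins(25)=1+3=4, 1+min_coins(24)=1+3=4, 1+min_coins(16)=1+3=4) = 4

4


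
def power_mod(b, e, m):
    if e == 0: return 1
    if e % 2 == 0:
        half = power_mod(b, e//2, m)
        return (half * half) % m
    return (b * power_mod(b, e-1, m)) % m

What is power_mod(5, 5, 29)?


power_mod(5, 5, 29): e is odd, compute power_mod(5, 4, 29)
  power_mod(5, 4, 29): e is even, compute power_mod(5, 2, 29)
    power_mod(5, 2, 29): e is even, compute power_mod(5, 1, 29)
      power_mod(5, 1, 29): e is odd, compute power_mod(5, 0, 29)
        power_mod(5, 0, 29) = 1
      (5 * 1) % 29 = 5
    half=5, (5*5) % 29 = 25
  half=25, (25*25) % 29 = 16
(5 * 16) % 29 = 22

22


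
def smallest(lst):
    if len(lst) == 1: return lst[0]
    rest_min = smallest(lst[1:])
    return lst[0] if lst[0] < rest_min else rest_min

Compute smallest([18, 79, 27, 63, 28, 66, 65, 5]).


smallest([18, 79, 27, 63, 28, 66, 65, 5]): compare 18 with smallest([79, 27, 63, 28, 66, 65, 5])
smallest([79, 27, 63, 28, 66, 65, 5]): compare 79 with smallest([27, 63, 28, 66, 65, 5])
smallest([27, 63, 28, 66, 65, 5]): compare 27 with smallest([63, 28, 66, 65, 5])
smallest([63, 28, 66, 65, 5]): compare 63 with smallest([28, 66, 65, 5])
smallest([28, 66, 65, 5]): compare 28 with smallest([66, 65, 5])
smallest([66, 65, 5]): compare 66 with smallest([65, 5])
smallest([65, 5]): compare 65 with smallest([5])
smallest([5]) = 5  (base case)
Compare 65 with 5 -> 5
Compare 66 with 5 -> 5
Compare 28 with 5 -> 5
Compare 63 with 5 -> 5
Compare 27 with 5 -> 5
Compare 79 with 5 -> 5
Compare 18 with 5 -> 5

5


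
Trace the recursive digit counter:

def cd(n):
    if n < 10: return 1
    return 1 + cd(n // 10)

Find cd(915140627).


cd(915140627) = 1 + cd(91514062)
cd(91514062) = 1 + cd(9151406)
cd(9151406) = 1 + cd(915140)
cd(915140) = 1 + cd(91514)
cd(91514) = 1 + cd(9151)
cd(9151) = 1 + cd(915)
cd(915) = 1 + cd(91)
cd(91) = 1 + cd(9)
cd(9) = 1  (base case: 9 < 10)
Unwinding: 1 + 1 + 1 + 1 + 1 + 1 + 1 + 1 + 1 = 9

9


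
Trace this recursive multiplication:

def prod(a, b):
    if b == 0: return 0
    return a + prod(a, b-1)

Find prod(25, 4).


prod(25, 4) = 25 + prod(25, 3)
prod(25, 3) = 25 + prod(25, 2)
prod(25, 2) = 25 + prod(25, 1)
prod(25, 1) = 25 + prod(25, 0)
prod(25, 0) = 0  (base case)
Total: 25 + 25 + 25 + 25 + 0 = 100

100


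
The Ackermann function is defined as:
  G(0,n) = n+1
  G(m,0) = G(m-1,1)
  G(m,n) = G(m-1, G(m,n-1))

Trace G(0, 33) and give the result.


G(0, 33) = 34
Result: G(0, 33) = 34

34


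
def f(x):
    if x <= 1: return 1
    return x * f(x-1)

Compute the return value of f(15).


f(15)
= 15 * f(14)
= 15 * 14 * f(13)
= 15 * 14 * 13 * f(12)
= 15 * 14 * 13 * 12 * f(11)
= 15 * 14 * 13 * 12 * 11 * f(10)
= 15 * 14 * 13 * 12 * 11 * 10 * f(9)
= 15 * 14 * 13 * 12 * 11 * 10 * 9 * f(8)
= 15 * 14 * 13 * 12 * 11 * 10 * 9 * 8 * f(7)
= 15 * 14 * 13 * 12 * 11 * 10 * 9 * 8 * 7 * f(6)
= 15 * 14 * 13 * 12 * 11 * 10 * 9 * 8 * 7 * 6 * f(5)
= 15 * 14 * 13 * 12 * 11 * 10 * 9 * 8 * 7 * 6 * 5 * f(4)
= 15 * 14 * 13 * 12 * 11 * 10 * 9 * 8 * 7 * 6 * 5 * 4 * f(3)
= 15 * 14 * 13 * 12 * 11 * 10 * 9 * 8 * 7 * 6 * 5 * 4 * 3 * f(2)
= 15 * 14 * 13 * 12 * 11 * 10 * 9 * 8 * 7 * 6 * 5 * 4 * 3 * 2 * f(1)
= 15 * 14 * 13 * 12 * 11 * 10 * 9 * 8 * 7 * 6 * 5 * 4 * 3 * 2 * 1
= 1307674368000

1307674368000


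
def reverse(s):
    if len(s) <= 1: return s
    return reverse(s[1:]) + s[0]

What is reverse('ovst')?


reverse('ovst') = reverse('vst') + 'o'
reverse('vst') = reverse('st') + 'v'
reverse('st') = reverse('t') + 's'
reverse('t') = 't'  (base case)
Concatenating: 't' + 's' + 'v' + 'o' = 'tsvo'

tsvo


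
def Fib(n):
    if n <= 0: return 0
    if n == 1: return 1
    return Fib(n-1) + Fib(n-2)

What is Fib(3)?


Computing Fib(3) bottom-up:
Fib(0) = 0
Fib(1) = 1
Fib(2) = Fib(1) + Fib(0) = 1 + 0 = 1
Fib(3) = Fib(2) + Fib(1) = 1 + 1 = 2

2


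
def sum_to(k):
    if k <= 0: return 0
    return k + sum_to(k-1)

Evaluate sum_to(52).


sum_to(52)
= 52 + 51 + 50 + 49 + 48 + 47 + 46 + 45 + 44 + 43 + 42 + 41 + 40 + 39 + 38 + 37 + 36 + 35 + 34 + 33 + 32 + 31 + 30 + 29 + 28 + 27 + 26 + 25 + 24 + 23 + 22 + 21 + 20 + 19 + 18 + 17 + 16 + 15 + 14 + 13 + 12 + 11 + 10 + 9 + 8 + 7 + 6 + 5 + 4 + 3 + 2 + 1 + sum_to(0)
= 52 + 51 + 50 + 49 + 48 + 47 + 46 + 45 + 44 + 43 + 42 + 41 + 40 + 39 + 38 + 37 + 36 + 35 + 34 + 33 + 32 + 31 + 30 + 29 + 28 + 27 + 26 + 25 + 24 + 23 + 22 + 21 + 20 + 19 + 18 + 17 + 16 + 15 + 14 + 13 + 12 + 11 + 10 + 9 + 8 + 7 + 6 + 5 + 4 + 3 + 2 + 1 + 0
= 1378

1378


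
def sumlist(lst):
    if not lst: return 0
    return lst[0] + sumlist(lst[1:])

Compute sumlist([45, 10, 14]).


sumlist([45, 10, 14]) = 45 + sumlist([10, 14])
sumlist([10, 14]) = 10 + sumlist([14])
sumlist([14]) = 14 + sumlist([])
sumlist([]) = 0  (base case)
Total: 45 + 10 + 14 + 0 = 69

69


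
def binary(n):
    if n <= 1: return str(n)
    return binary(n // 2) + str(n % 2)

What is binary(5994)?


binary(5994) = binary(2997) + '0'
binary(2997) = binary(1498) + '1'
binary(1498) = binary(749) + '0'
binary(749) = binary(374) + '1'
binary(374) = binary(187) + '0'
binary(187) = binary(93) + '1'
binary(93) = binary(46) + '1'
binary(46) = binary(23) + '0'
binary(23) = binary(11) + '1'
binary(11) = binary(5) + '1'
binary(5) = binary(2) + '1'
binary(2) = binary(1) + '0'
binary(1) = '1'  (base case)
Concatenating: '1' + '0' + '1' + '1' + '1' + '0' + '1' + '1' + '0' + '1' + '0' + '1' + '0' = '1011101101010'

1011101101010


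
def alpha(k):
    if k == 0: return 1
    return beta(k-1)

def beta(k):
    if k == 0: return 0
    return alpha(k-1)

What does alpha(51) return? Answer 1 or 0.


alpha(51) = beta(50)
beta(50) = alpha(49)
alpha(49) = beta(48)
beta(48) = alpha(47)
alpha(47) = beta(46)
beta(46) = alpha(45)
alpha(45) = beta(44)
beta(44) = alpha(43)
alpha(43) = beta(42)
beta(42) = alpha(41)
alpha(41) = beta(40)
beta(40) = alpha(39)
alpha(39) = beta(38)
beta(38) = alpha(37)
alpha(37) = beta(36)
beta(36) = alpha(35)
alpha(35) = beta(34)
beta(34) = alpha(33)
alpha(33) = beta(32)
beta(32) = alpha(31)
alpha(31) = beta(30)
beta(30) = alpha(29)
alpha(29) = beta(28)
beta(28) = alpha(27)
alpha(27) = beta(26)
beta(26) = alpha(25)
alpha(25) = beta(24)
beta(24) = alpha(23)
alpha(23) = beta(22)
beta(22) = alpha(21)
alpha(21) = beta(20)
beta(20) = alpha(19)
alpha(19) = beta(18)
beta(18) = alpha(17)
alpha(17) = beta(16)
beta(16) = alpha(15)
alpha(15) = beta(14)
beta(14) = alpha(13)
alpha(13) = beta(12)
beta(12) = alpha(11)
alpha(11) = beta(10)
beta(10) = alpha(9)
alpha(9) = beta(8)
beta(8) = alpha(7)
alpha(7) = beta(6)
beta(6) = alpha(5)
alpha(5) = beta(4)
beta(4) = alpha(3)
alpha(3) = beta(2)
beta(2) = alpha(1)
alpha(1) = beta(0)
beta(0) = 0  (base case)
Result: 0

0


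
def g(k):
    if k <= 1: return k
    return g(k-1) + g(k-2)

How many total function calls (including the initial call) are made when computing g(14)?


Let C(n) = total calls for g(n)
C(0) = 1, C(1) = 1
C(2) = 1 + C(1) + C(0) = 1 + 1 + 1 = 3
C(3) = 1 + C(2) + C(1) = 1 + 3 + 1 = 5
C(4) = 1 + C(3) + C(2) = 1 + 5 + 3 = 9
C(5) = 1 + C(4) + C(3) = 1 + 9 + 5 = 15
C(6) = 1 + C(5) + C(4) = 1 + 15 + 9 = 25
C(7) = 1 + C(6) + C(5) = 1 + 25 + 15 = 41
C(8) = 1 + C(7) + C(6) = 1 + 41 + 25 = 67
C(9) = 1 + C(8) + C(7) = 1 + 67 + 41 = 109
C(10) = 1 + C(9) + C(8) = 1 + 109 + 67 = 177
C(11) = 1 + C(10) + C(9) = 1 + 177 + 109 = 287
C(12) = 1 + C(11) + C(10) = 1 + 287 + 177 = 465
C(13) = 1 + C(12) + C(11) = 1 + 465 + 287 = 753
C(14) = 1 + C(13) + C(12) = 1 + 753 + 465 = 1219

1219


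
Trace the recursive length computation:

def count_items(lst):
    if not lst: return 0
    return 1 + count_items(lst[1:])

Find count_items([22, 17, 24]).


count_items([22, 17, 24]) = 1 + count_items([17, 24])
count_items([17, 24]) = 1 + count_items([24])
count_items([24]) = 1 + count_items([])
count_items([]) = 0  (base case)
Unwinding: 1 + 1 + 1 + 0 = 3

3


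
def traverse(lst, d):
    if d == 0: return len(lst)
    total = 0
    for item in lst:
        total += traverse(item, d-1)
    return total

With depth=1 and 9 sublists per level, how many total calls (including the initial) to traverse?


At depth 0 (root): 1 call
At depth 1: each of 1 parents calls traverse on 9 children = 9 calls
Total: 1 + 9 = 10

10


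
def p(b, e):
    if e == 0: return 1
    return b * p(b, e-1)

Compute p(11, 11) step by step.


p(11, 11)
= 11 * p(11, 10)
= 11 * 11 * p(11, 9)
= 11 * 11 * 11 * p(11, 8)
= 11 * 11 * 11 * 11 * p(11, 7)
= 11 * 11 * 11 * 11 * 11 * p(11, 6)
= 11 * 11 * 11 * 11 * 11 * 11 * p(11, 5)
= 11 * 11 * 11 * 11 * 11 * 11 * 11 * p(11, 4)
= 11 * 11 * 11 * 11 * 11 * 11 * 11 * 11 * p(11, 3)
= 11 * 11 * 11 * 11 * 11 * 11 * 11 * 11 * 11 * p(11, 2)
= 11 * 11 * 11 * 11 * 11 * 11 * 11 * 11 * 11 * 11 * p(11, 1)
= 11 * 11 * 11 * 11 * 11 * 11 * 11 * 11 * 11 * 11 * 11 * p(11, 0)
= 11 * 11 * 11 * 11 * 11 * 11 * 11 * 11 * 11 * 11 * 11 * 1
= 285311670611

285311670611


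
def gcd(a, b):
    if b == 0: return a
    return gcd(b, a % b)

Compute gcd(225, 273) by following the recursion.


gcd(225, 273) = gcd(273, 225)
gcd(273, 225) = gcd(225, 48)
gcd(225, 48) = gcd(48, 33)
gcd(48, 33) = gcd(33, 15)
gcd(33, 15) = gcd(15, 3)
gcd(15, 3) = gcd(3, 0)
gcd(3, 0) = 3  (base case)

3


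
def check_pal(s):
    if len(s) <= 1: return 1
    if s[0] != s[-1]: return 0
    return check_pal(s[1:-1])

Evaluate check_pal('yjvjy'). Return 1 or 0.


check_pal('yjvjy'): s[0]='y' == s[-1]='y' -> check check_pal('jvj')
check_pal('jvj'): s[0]='j' == s[-1]='j' -> check check_pal('v')
check_pal('v'): len <= 1 -> return 1  (base case)
Result: 1 (palindrome)

1


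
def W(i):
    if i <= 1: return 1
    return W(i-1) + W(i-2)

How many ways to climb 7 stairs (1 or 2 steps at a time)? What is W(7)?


Building up from base cases:
W(0) = 1
W(1) = 1
W(2) = W(1) + W(0) = 1 + 1 = 2
W(3) = W(2) + W(1) = 2 + 1 = 3
W(4) = W(3) + W(2) = 3 + 2 = 5
W(5) = W(4) + W(3) = 5 + 3 = 8
W(6) = W(5) + W(4) = 8 + 5 = 13
W(7) = W(6) + W(5) = 13 + 8 = 21

21


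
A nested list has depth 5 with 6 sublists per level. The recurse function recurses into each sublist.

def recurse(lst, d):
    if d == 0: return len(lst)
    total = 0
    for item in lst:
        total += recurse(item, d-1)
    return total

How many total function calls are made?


At depth 0 (root): 1 call
At depth 1: each of 1 parents calls recurse on 6 children = 6 calls
At depth 2: each of 6 parents calls recurse on 6 children = 36 calls
At depth 3: each of 36 parents calls recurse on 6 children = 216 calls
At depth 4: each of 216 parents calls recurse on 6 children = 1296 calls
At depth 5: each of 1296 parents calls recurse on 6 children = 7776 calls
Total: 1 + 6 + 36 + 216 + 1296 + 7776 = 9331

9331


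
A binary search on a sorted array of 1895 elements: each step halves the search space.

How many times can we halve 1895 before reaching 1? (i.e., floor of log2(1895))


1895 / 2 = 947
947 / 2 = 473
473 / 2 = 236
236 / 2 = 118
118 / 2 = 59
59 / 2 = 29
29 / 2 = 14
14 / 2 = 7
7 / 2 = 3
3 / 2 = 1
Reached 1 after 10 halvings

10


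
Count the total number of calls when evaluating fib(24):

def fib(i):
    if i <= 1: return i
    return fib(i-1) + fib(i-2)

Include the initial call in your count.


Let C(n) = total calls for fib(n)
C(0) = 1, C(1) = 1
C(2) = 1 + C(1) + C(0) = 1 + 1 + 1 = 3
C(3) = 1 + C(2) + C(1) = 1 + 3 + 1 = 5
C(4) = 1 + C(3) + C(2) = 1 + 5 + 3 = 9
C(5) = 1 + C(4) + C(3) = 1 + 9 + 5 = 15
C(6) = 1 + C(5) + C(4) = 1 + 15 + 9 = 25
C(7) = 1 + C(6) + C(5) = 1 + 25 + 15 = 41
C(8) = 1 + C(7) + C(6) = 1 + 41 + 25 = 67
C(9) = 1 + C(8) + C(7) = 1 + 67 + 41 = 109
C(10) = 1 + C(9) + C(8) = 1 + 109 + 67 = 177
C(11) = 1 + C(10) + C(9) = 1 + 177 + 109 = 287
C(12) = 1 + C(11) + C(10) = 1 + 287 + 177 = 465
C(13) = 1 + C(12) + C(11) = 1 + 465 + 287 = 753
C(14) = 1 + C(13) + C(12) = 1 + 753 + 465 = 1219
C(15) = 1 + C(14) + C(13) = 1 + 1219 + 753 = 1973
C(16) = 1 + C(15) + C(14) = 1 + 1973 + 1219 = 3193
C(17) = 1 + C(16) + C(15) = 1 + 3193 + 1973 = 5167
C(18) = 1 + C(17) + C(16) = 1 + 5167 + 3193 = 8361
C(19) = 1 + C(18) + C(17) = 1 + 8361 + 5167 = 13529
C(20) = 1 + C(19) + C(18) = 1 + 13529 + 8361 = 21891
C(21) = 1 + C(20) + C(19) = 1 + 21891 + 13529 = 35421
C(22) = 1 + C(21) + C(20) = 1 + 35421 + 21891 = 57313
C(23) = 1 + C(22) + C(21) = 1 + 57313 + 35421 = 92735
C(24) = 1 + C(23) + C(22) = 1 + 92735 + 57313 = 150049

150049


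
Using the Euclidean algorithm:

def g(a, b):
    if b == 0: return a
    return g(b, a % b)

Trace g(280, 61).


g(280, 61) = g(61, 36)
g(61, 36) = g(36, 25)
g(36, 25) = g(25, 11)
g(25, 11) = g(11, 3)
g(11, 3) = g(3, 2)
g(3, 2) = g(2, 1)
g(2, 1) = g(1, 0)
g(1, 0) = 1  (base case)

1


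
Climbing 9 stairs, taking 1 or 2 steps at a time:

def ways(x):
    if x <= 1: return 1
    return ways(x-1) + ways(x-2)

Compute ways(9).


Building up from base cases:
ways(0) = 1
ways(1) = 1
ways(2) = ways(1) + ways(0) = 1 + 1 = 2
ways(3) = ways(2) + ways(1) = 2 + 1 = 3
ways(4) = ways(3) + ways(2) = 3 + 2 = 5
ways(5) = ways(4) + ways(3) = 5 + 3 = 8
ways(6) = ways(5) + ways(4) = 8 + 5 = 13
ways(7) = ways(6) + ways(5) = 13 + 8 = 21
ways(8) = ways(7) + ways(6) = 21 + 13 = 34
ways(9) = ways(8) + ways(7) = 34 + 21 = 55

55


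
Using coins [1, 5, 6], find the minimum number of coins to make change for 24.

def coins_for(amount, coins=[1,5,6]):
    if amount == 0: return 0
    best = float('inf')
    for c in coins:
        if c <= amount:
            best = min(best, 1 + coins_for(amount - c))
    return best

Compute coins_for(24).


Building up with DP:
coins_for(0) = 0
coins_for(1) = min(1+coins_for(0)=1+0=1) = 1
coins_for(2) = min(1+coins_for(1)=1+1=2) = 2
coins_for(3) = min(1+coins_for(2)=1+2=3) = 3
coins_for(4) = min(1+coins_for(3)=1+3=4) = 4
coins_for(5) = min(1+coins_for(4)=1+4=5, 1+coins_for(0)=1+0=1) = 1
coins_for(6) = min(1+coins_for(5)=1+1=2, 1+coins_for(1)=1+1=2, 1+coins_for(0)=1+0=1) = 1
coins_for(7) = min(1+coins_for(6)=1+1=2, 1+coins_for(2)=1+2=3, 1+coins_for(1)=1+1=2) = 2
coins_for(8) = min(1+coins_for(7)=1+2=3, 1+coins_for(3)=1+3=4, 1+coins_for(2)=1+2=3) = 3
coins_for(9) = min(1+coins_for(8)=1+3=4, 1+coins_for(4)=1+4=5, 1+coins_for(3)=1+3=4) = 4
coins_for(10) = min(1+coins_for(9)=1+4=5, 1+coins_for(5)=1+1=2, 1+coins_for(4)=1+4=5) = 2
coins_for(11) = min(1+coins_for(10)=1+2=3, 1+coins_for(6)=1+1=2, 1+coins_for(5)=1+1=2) = 2
coins_for(12) = min(1+coins_for(11)=1+2=3, 1+coins_for(7)=1+2=3, 1+coins_for(6)=1+1=2) = 2
coins_for(13) = min(1+coins_for(12)=1+2=3, 1+coins_for(8)=1+3=4, 1+coins_for(7)=1+2=3) = 3
coins_for(14) = min(1+coins_for(13)=1+3=4, 1+coins_for(9)=1+4=5, 1+coins_for(8)=1+3=4) = 4
coins_for(15) = min(1+coins_for(14)=1+4=5, 1+coins_for(10)=1+2=3, 1+coins_for(9)=1+4=5) = 3
coins_for(16) = min(1+coins_for(15)=1+3=4, 1+coins_for(11)=1+2=3, 1+coins_for(10)=1+2=3) = 3
coins_for(17) = min(1+coins_for(16)=1+3=4, 1+coins_for(12)=1+2=3, 1+coins_for(11)=1+2=3) = 3
coins_for(18) = min(1+coins_for(17)=1+3=4, 1+coins_for(13)=1+3=4, 1+coins_for(12)=1+2=3) = 3
coins_for(19) = min(1+coins_for(18)=1+3=4, 1+coins_for(14)=1+4=5, 1+coins_for(13)=1+3=4) = 4
coins_for(20) = min(1+coins_for(19)=1+4=5, 1+coins_for(15)=1+3=4, 1+coins_for(14)=1+4=5) = 4
coins_for(21) = min(1+coins_for(20)=1+4=5, 1+coins_for(16)=1+3=4, 1+coins_for(15)=1+3=4) = 4
coins_for(22) = min(1+coins_for(21)=1+4=5, 1+coins_for(17)=1+3=4, 1+coins_for(16)=1+3=4) = 4
coins_for(23) = min(1+coins_for(22)=1+4=5, 1+coins_for(18)=1+3=4, 1+coins_for(17)=1+3=4) = 4
coins_for(24) = min(1+coins_for(23)=1+4=5, 1+coins_for(19)=1+4=5, 1+coins_for(18)=1+3=4) = 4

4


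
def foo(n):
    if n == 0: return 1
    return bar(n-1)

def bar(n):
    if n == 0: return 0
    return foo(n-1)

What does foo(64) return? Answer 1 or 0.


foo(64) = bar(63)
bar(63) = foo(62)
foo(62) = bar(61)
bar(61) = foo(60)
foo(60) = bar(59)
bar(59) = foo(58)
foo(58) = bar(57)
bar(57) = foo(56)
foo(56) = bar(55)
bar(55) = foo(54)
foo(54) = bar(53)
bar(53) = foo(52)
foo(52) = bar(51)
bar(51) = foo(50)
foo(50) = bar(49)
bar(49) = foo(48)
foo(48) = bar(47)
bar(47) = foo(46)
foo(46) = bar(45)
bar(45) = foo(44)
foo(44) = bar(43)
bar(43) = foo(42)
foo(42) = bar(41)
bar(41) = foo(40)
foo(40) = bar(39)
bar(39) = foo(38)
foo(38) = bar(37)
bar(37) = foo(36)
foo(36) = bar(35)
bar(35) = foo(34)
foo(34) = bar(33)
bar(33) = foo(32)
foo(32) = bar(31)
bar(31) = foo(30)
foo(30) = bar(29)
bar(29) = foo(28)
foo(28) = bar(27)
bar(27) = foo(26)
foo(26) = bar(25)
bar(25) = foo(24)
foo(24) = bar(23)
bar(23) = foo(22)
foo(22) = bar(21)
bar(21) = foo(20)
foo(20) = bar(19)
bar(19) = foo(18)
foo(18) = bar(17)
bar(17) = foo(16)
foo(16) = bar(15)
bar(15) = foo(14)
foo(14) = bar(13)
bar(13) = foo(12)
foo(12) = bar(11)
bar(11) = foo(10)
foo(10) = bar(9)
bar(9) = foo(8)
foo(8) = bar(7)
bar(7) = foo(6)
foo(6) = bar(5)
bar(5) = foo(4)
foo(4) = bar(3)
bar(3) = foo(2)
foo(2) = bar(1)
bar(1) = foo(0)
foo(0) = 1  (base case)
Result: 1

1


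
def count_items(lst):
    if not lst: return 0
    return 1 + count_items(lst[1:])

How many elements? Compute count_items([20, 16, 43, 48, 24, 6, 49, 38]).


count_items([20, 16, 43, 48, 24, 6, 49, 38]) = 1 + count_items([16, 43, 48, 24, 6, 49, 38])
count_items([16, 43, 48, 24, 6, 49, 38]) = 1 + count_items([43, 48, 24, 6, 49, 38])
count_items([43, 48, 24, 6, 49, 38]) = 1 + count_items([48, 24, 6, 49, 38])
count_items([48, 24, 6, 49, 38]) = 1 + count_items([24, 6, 49, 38])
count_items([24, 6, 49, 38]) = 1 + count_items([6, 49, 38])
count_items([6, 49, 38]) = 1 + count_items([49, 38])
count_items([49, 38]) = 1 + count_items([38])
count_items([38]) = 1 + count_items([])
count_items([]) = 0  (base case)
Unwinding: 1 + 1 + 1 + 1 + 1 + 1 + 1 + 1 + 0 = 8

8


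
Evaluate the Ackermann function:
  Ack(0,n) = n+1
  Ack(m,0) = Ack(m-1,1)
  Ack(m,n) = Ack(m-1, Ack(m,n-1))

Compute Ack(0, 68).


Ack(0, 68) = 69
Result: Ack(0, 68) = 69

69


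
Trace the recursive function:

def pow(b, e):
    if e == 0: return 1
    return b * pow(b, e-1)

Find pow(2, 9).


pow(2, 9)
= 2 * pow(2, 8)
= 2 * 2 * pow(2, 7)
= 2 * 2 * 2 * pow(2, 6)
= 2 * 2 * 2 * 2 * pow(2, 5)
= 2 * 2 * 2 * 2 * 2 * pow(2, 4)
= 2 * 2 * 2 * 2 * 2 * 2 * pow(2, 3)
= 2 * 2 * 2 * 2 * 2 * 2 * 2 * pow(2, 2)
= 2 * 2 * 2 * 2 * 2 * 2 * 2 * 2 * pow(2, 1)
= 2 * 2 * 2 * 2 * 2 * 2 * 2 * 2 * 2 * pow(2, 0)
= 2 * 2 * 2 * 2 * 2 * 2 * 2 * 2 * 2 * 1
= 512

512


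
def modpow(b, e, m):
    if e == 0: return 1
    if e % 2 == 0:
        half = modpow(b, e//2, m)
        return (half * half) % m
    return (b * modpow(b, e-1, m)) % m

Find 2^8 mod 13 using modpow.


modpow(2, 8, 13): e is even, compute modpow(2, 4, 13)
  modpow(2, 4, 13): e is even, compute modpow(2, 2, 13)
    modpow(2, 2, 13): e is even, compute modpow(2, 1, 13)
      modpow(2, 1, 13): e is odd, compute modpow(2, 0, 13)
        modpow(2, 0, 13) = 1
      (2 * 1) % 13 = 2
    half=2, (2*2) % 13 = 4
  half=4, (4*4) % 13 = 3
half=3, (3*3) % 13 = 9

9


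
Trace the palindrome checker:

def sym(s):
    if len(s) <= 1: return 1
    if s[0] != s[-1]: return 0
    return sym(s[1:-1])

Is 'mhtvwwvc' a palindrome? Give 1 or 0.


sym('mhtvwwvc'): s[0]='m' != s[-1]='c' -> return 0
Result: 0 (not a palindrome)

0


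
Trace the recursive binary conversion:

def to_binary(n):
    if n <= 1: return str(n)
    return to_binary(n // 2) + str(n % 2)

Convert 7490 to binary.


to_binary(7490) = to_binary(3745) + '0'
to_binary(3745) = to_binary(1872) + '1'
to_binary(1872) = to_binary(936) + '0'
to_binary(936) = to_binary(468) + '0'
to_binary(468) = to_binary(234) + '0'
to_binary(234) = to_binary(117) + '0'
to_binary(117) = to_binary(58) + '1'
to_binary(58) = to_binary(29) + '0'
to_binary(29) = to_binary(14) + '1'
to_binary(14) = to_binary(7) + '0'
to_binary(7) = to_binary(3) + '1'
to_binary(3) = to_binary(1) + '1'
to_binary(1) = '1'  (base case)
Concatenating: '1' + '1' + '1' + '0' + '1' + '0' + '1' + '0' + '0' + '0' + '0' + '1' + '0' = '1110101000010'

1110101000010


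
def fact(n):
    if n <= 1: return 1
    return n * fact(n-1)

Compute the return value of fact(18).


fact(18)
= 18 * fact(17)
= 18 * 17 * fact(16)
= 18 * 17 * 16 * fact(15)
= 18 * 17 * 16 * 15 * fact(14)
= 18 * 17 * 16 * 15 * 14 * fact(13)
= 18 * 17 * 16 * 15 * 14 * 13 * fact(12)
= 18 * 17 * 16 * 15 * 14 * 13 * 12 * fact(11)
= 18 * 17 * 16 * 15 * 14 * 13 * 12 * 11 * fact(10)
= 18 * 17 * 16 * 15 * 14 * 13 * 12 * 11 * 10 * fact(9)
= 18 * 17 * 16 * 15 * 14 * 13 * 12 * 11 * 10 * 9 * fact(8)
= 18 * 17 * 16 * 15 * 14 * 13 * 12 * 11 * 10 * 9 * 8 * fact(7)
= 18 * 17 * 16 * 15 * 14 * 13 * 12 * 11 * 10 * 9 * 8 * 7 * fact(6)
= 18 * 17 * 16 * 15 * 14 * 13 * 12 * 11 * 10 * 9 * 8 * 7 * 6 * fact(5)
= 18 * 17 * 16 * 15 * 14 * 13 * 12 * 11 * 10 * 9 * 8 * 7 * 6 * 5 * fact(4)
= 18 * 17 * 16 * 15 * 14 * 13 * 12 * 11 * 10 * 9 * 8 * 7 * 6 * 5 * 4 * fact(3)
= 18 * 17 * 16 * 15 * 14 * 13 * 12 * 11 * 10 * 9 * 8 * 7 * 6 * 5 * 4 * 3 * fact(2)
= 18 * 17 * 16 * 15 * 14 * 13 * 12 * 11 * 10 * 9 * 8 * 7 * 6 * 5 * 4 * 3 * 2 * fact(1)
= 18 * 17 * 16 * 15 * 14 * 13 * 12 * 11 * 10 * 9 * 8 * 7 * 6 * 5 * 4 * 3 * 2 * 1
= 6402373705728000

6402373705728000


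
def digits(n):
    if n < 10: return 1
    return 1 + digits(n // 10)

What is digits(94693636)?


digits(94693636) = 1 + digits(9469363)
digits(9469363) = 1 + digits(946936)
digits(946936) = 1 + digits(94693)
digits(94693) = 1 + digits(9469)
digits(9469) = 1 + digits(946)
digits(946) = 1 + digits(94)
digits(94) = 1 + digits(9)
digits(9) = 1  (base case: 9 < 10)
Unwinding: 1 + 1 + 1 + 1 + 1 + 1 + 1 + 1 = 8

8


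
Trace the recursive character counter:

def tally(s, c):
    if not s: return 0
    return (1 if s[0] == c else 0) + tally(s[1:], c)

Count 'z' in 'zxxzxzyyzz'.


s[0]='z' == 'z' -> 1
s[0]='x' != 'z' -> 0
s[0]='x' != 'z' -> 0
s[0]='z' == 'z' -> 1
s[0]='x' != 'z' -> 0
s[0]='z' == 'z' -> 1
s[0]='y' != 'z' -> 0
s[0]='y' != 'z' -> 0
s[0]='z' == 'z' -> 1
s[0]='z' == 'z' -> 1
Sum: 1 + 0 + 0 + 1 + 0 + 1 + 0 + 0 + 1 + 1 = 5

5


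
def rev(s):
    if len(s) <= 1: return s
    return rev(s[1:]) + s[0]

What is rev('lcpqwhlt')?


rev('lcpqwhlt') = rev('cpqwhlt') + 'l'
rev('cpqwhlt') = rev('pqwhlt') + 'c'
rev('pqwhlt') = rev('qwhlt') + 'p'
rev('qwhlt') = rev('whlt') + 'q'
rev('whlt') = rev('hlt') + 'w'
rev('hlt') = rev('lt') + 'h'
rev('lt') = rev('t') + 'l'
rev('t') = 't'  (base case)
Concatenating: 't' + 'l' + 'h' + 'w' + 'q' + 'p' + 'c' + 'l' = 'tlhwqpcl'

tlhwqpcl


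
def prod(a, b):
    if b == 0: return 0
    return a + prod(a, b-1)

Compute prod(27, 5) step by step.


prod(27, 5) = 27 + prod(27, 4)
prod(27, 4) = 27 + prod(27, 3)
prod(27, 3) = 27 + prod(27, 2)
prod(27, 2) = 27 + prod(27, 1)
prod(27, 1) = 27 + prod(27, 0)
prod(27, 0) = 0  (base case)
Total: 27 + 27 + 27 + 27 + 27 + 0 = 135

135


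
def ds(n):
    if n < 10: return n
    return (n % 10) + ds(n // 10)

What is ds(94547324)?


ds(94547324) = 4 + ds(9454732)
ds(9454732) = 2 + ds(945473)
ds(945473) = 3 + ds(94547)
ds(94547) = 7 + ds(9454)
ds(9454) = 4 + ds(945)
ds(945) = 5 + ds(94)
ds(94) = 4 + ds(9)
ds(9) = 9  (base case)
Total: 4 + 2 + 3 + 7 + 4 + 5 + 4 + 9 = 38

38


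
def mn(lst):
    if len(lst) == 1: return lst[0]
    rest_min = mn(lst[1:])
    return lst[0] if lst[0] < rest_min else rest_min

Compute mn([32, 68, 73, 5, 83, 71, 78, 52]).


mn([32, 68, 73, 5, 83, 71, 78, 52]): compare 32 with mn([68, 73, 5, 83, 71, 78, 52])
mn([68, 73, 5, 83, 71, 78, 52]): compare 68 with mn([73, 5, 83, 71, 78, 52])
mn([73, 5, 83, 71, 78, 52]): compare 73 with mn([5, 83, 71, 78, 52])
mn([5, 83, 71, 78, 52]): compare 5 with mn([83, 71, 78, 52])
mn([83, 71, 78, 52]): compare 83 with mn([71, 78, 52])
mn([71, 78, 52]): compare 71 with mn([78, 52])
mn([78, 52]): compare 78 with mn([52])
mn([52]) = 52  (base case)
Compare 78 with 52 -> 52
Compare 71 with 52 -> 52
Compare 83 with 52 -> 52
Compare 5 with 52 -> 5
Compare 73 with 5 -> 5
Compare 68 with 5 -> 5
Compare 32 with 5 -> 5

5


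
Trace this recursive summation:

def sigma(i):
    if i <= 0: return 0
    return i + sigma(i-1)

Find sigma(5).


sigma(5)
= 5 + 4 + 3 + 2 + 1 + sigma(0)
= 5 + 4 + 3 + 2 + 1 + 0
= 15

15


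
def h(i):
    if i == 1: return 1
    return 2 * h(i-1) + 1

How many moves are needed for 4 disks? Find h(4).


h(4) = 2 * h(3) + 1
h(3) = 2 * h(2) + 1
h(2) = 2 * h(1) + 1
h(1) = 1  (base case)
h(2) = 2 * 1 + 1 = 3
h(3) = 2 * 3 + 1 = 7
h(4) = 2 * 7 + 1 = 15

15


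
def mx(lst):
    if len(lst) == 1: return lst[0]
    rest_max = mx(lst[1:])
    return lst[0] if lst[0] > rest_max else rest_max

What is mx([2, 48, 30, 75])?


mx([2, 48, 30, 75]): compare 2 with mx([48, 30, 75])
mx([48, 30, 75]): compare 48 with mx([30, 75])
mx([30, 75]): compare 30 with mx([75])
mx([75]) = 75  (base case)
Compare 30 with 75 -> 75
Compare 48 with 75 -> 75
Compare 2 with 75 -> 75

75


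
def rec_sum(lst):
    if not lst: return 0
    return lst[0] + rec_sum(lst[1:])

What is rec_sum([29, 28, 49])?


rec_sum([29, 28, 49]) = 29 + rec_sum([28, 49])
rec_sum([28, 49]) = 28 + rec_sum([49])
rec_sum([49]) = 49 + rec_sum([])
rec_sum([]) = 0  (base case)
Total: 29 + 28 + 49 + 0 = 106

106


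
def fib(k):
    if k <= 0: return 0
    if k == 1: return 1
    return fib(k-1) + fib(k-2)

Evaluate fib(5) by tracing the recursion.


Computing fib(5) bottom-up:
fib(0) = 0
fib(1) = 1
fib(2) = fib(1) + fib(0) = 1 + 0 = 1
fib(3) = fib(2) + fib(1) = 1 + 1 = 2
fib(4) = fib(3) + fib(2) = 2 + 1 = 3
fib(5) = fib(4) + fib(3) = 3 + 2 = 5

5


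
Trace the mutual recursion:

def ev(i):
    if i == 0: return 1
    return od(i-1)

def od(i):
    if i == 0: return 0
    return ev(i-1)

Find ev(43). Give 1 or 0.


ev(43) = od(42)
od(42) = ev(41)
ev(41) = od(40)
od(40) = ev(39)
ev(39) = od(38)
od(38) = ev(37)
ev(37) = od(36)
od(36) = ev(35)
ev(35) = od(34)
od(34) = ev(33)
ev(33) = od(32)
od(32) = ev(31)
ev(31) = od(30)
od(30) = ev(29)
ev(29) = od(28)
od(28) = ev(27)
ev(27) = od(26)
od(26) = ev(25)
ev(25) = od(24)
od(24) = ev(23)
ev(23) = od(22)
od(22) = ev(21)
ev(21) = od(20)
od(20) = ev(19)
ev(19) = od(18)
od(18) = ev(17)
ev(17) = od(16)
od(16) = ev(15)
ev(15) = od(14)
od(14) = ev(13)
ev(13) = od(12)
od(12) = ev(11)
ev(11) = od(10)
od(10) = ev(9)
ev(9) = od(8)
od(8) = ev(7)
ev(7) = od(6)
od(6) = ev(5)
ev(5) = od(4)
od(4) = ev(3)
ev(3) = od(2)
od(2) = ev(1)
ev(1) = od(0)
od(0) = 0  (base case)
Result: 0

0


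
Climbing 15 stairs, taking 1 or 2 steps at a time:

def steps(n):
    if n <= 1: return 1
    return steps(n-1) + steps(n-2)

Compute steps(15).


Building up from base cases:
steps(0) = 1
steps(1) = 1
steps(2) = steps(1) + steps(0) = 1 + 1 = 2
steps(3) = steps(2) + steps(1) = 2 + 1 = 3
steps(4) = steps(3) + steps(2) = 3 + 2 = 5
steps(5) = steps(4) + steps(3) = 5 + 3 = 8
steps(6) = steps(5) + steps(4) = 8 + 5 = 13
steps(7) = steps(6) + steps(5) = 13 + 8 = 21
steps(8) = steps(7) + steps(6) = 21 + 13 = 34
steps(9) = steps(8) + steps(7) = 34 + 21 = 55
steps(10) = steps(9) + steps(8) = 55 + 34 = 89
steps(11) = steps(10) + steps(9) = 89 + 55 = 144
steps(12) = steps(11) + steps(10) = 144 + 89 = 233
steps(13) = steps(12) + steps(11) = 233 + 144 = 377
steps(14) = steps(13) + steps(12) = 377 + 233 = 610
steps(15) = steps(14) + steps(13) = 610 + 377 = 987

987


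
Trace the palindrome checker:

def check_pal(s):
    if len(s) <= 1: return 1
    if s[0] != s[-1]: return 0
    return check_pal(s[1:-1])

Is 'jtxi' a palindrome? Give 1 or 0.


check_pal('jtxi'): s[0]='j' != s[-1]='i' -> return 0
Result: 0 (not a palindrome)

0


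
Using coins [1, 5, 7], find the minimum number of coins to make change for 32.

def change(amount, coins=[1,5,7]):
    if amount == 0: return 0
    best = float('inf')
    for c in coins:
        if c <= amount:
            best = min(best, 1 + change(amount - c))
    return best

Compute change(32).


Building up with DP:
change(0) = 0
change(1) = min(1+change(0)=1+0=1) = 1
change(2) = min(1+change(1)=1+1=2) = 2
change(3) = min(1+change(2)=1+2=3) = 3
change(4) = min(1+change(3)=1+3=4) = 4
change(5) = min(1+change(4)=1+4=5, 1+change(0)=1+0=1) = 1
change(6) = min(1+change(5)=1+1=2, 1+change(1)=1+1=2) = 2
change(7) = min(1+change(6)=1+2=3, 1+change(2)=1+2=3, 1+change(0)=1+0=1) = 1
change(8) = min(1+change(7)=1+1=2, 1+change(3)=1+3=4, 1+change(1)=1+1=2) = 2
change(9) = min(1+change(8)=1+2=3, 1+change(4)=1+4=5, 1+change(2)=1+2=3) = 3
change(10) = min(1+change(9)=1+3=4, 1+change(5)=1+1=2, 1+change(3)=1+3=4) = 2
change(11) = min(1+change(10)=1+2=3, 1+change(6)=1+2=3, 1+change(4)=1+4=5) = 3
change(12) = min(1+change(11)=1+3=4, 1+change(7)=1+1=2, 1+change(5)=1+1=2) = 2
change(13) = min(1+change(12)=1+2=3, 1+change(8)=1+2=3, 1+change(6)=1+2=3) = 3
change(14) = min(1+change(13)=1+3=4, 1+change(9)=1+3=4, 1+change(7)=1+1=2) = 2
change(15) = min(1+change(14)=1+2=3, 1+change(10)=1+2=3, 1+change(8)=1+2=3) = 3
change(16) = min(1+change(15)=1+3=4, 1+change(11)=1+3=4, 1+change(9)=1+3=4) = 4
change(17) = min(1+change(16)=1+4=5, 1+change(12)=1+2=3, 1+change(10)=1+2=3) = 3
change(18) = min(1+change(17)=1+3=4, 1+change(13)=1+3=4, 1+change(11)=1+3=4) = 4
change(19) = min(1+change(18)=1+4=5, 1+change(14)=1+2=3, 1+change(12)=1+2=3) = 3
change(20) = min(1+change(19)=1+3=4, 1+change(15)=1+3=4, 1+change(13)=1+3=4) = 4
change(21) = min(1+change(20)=1+4=5, 1+change(16)=1+4=5, 1+change(14)=1+2=3) = 3
change(22) = min(1+change(21)=1+3=4, 1+change(17)=1+3=4, 1+change(15)=1+3=4) = 4
change(23) = min(1+change(22)=1+4=5, 1+change(18)=1+4=5, 1+change(16)=1+4=5) = 5
change(24) = min(1+change(23)=1+5=6, 1+change(19)=1+3=4, 1+change(17)=1+3=4) = 4
change(25) = min(1+change(24)=1+4=5, 1+change(20)=1+4=5, 1+change(18)=1+4=5) = 5
change(26) = min(1+change(25)=1+5=6, 1+change(21)=1+3=4, 1+change(19)=1+3=4) = 4
change(27) = min(1+change(26)=1+4=5, 1+change(22)=1+4=5, 1+change(20)=1+4=5) = 5
change(28) = min(1+change(27)=1+5=6, 1+change(23)=1+5=6, 1+change(21)=1+3=4) = 4
change(29) = min(1+change(28)=1+4=5, 1+change(24)=1+4=5, 1+change(22)=1+4=5) = 5
change(30) = min(1+change(29)=1+5=6, 1+change(25)=1+5=6, 1+change(23)=1+5=6) = 6
change(31) = min(1+change(30)=1+6=7, 1+change(26)=1+4=5, 1+change(24)=1+4=5) = 5
change(32) = min(1+change(31)=1+5=6, 1+change(27)=1+5=6, 1+change(25)=1+5=6) = 6

6


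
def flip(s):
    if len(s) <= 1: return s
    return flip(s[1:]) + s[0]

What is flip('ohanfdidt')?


flip('ohanfdidt') = flip('hanfdidt') + 'o'
flip('hanfdidt') = flip('anfdidt') + 'h'
flip('anfdidt') = flip('nfdidt') + 'a'
flip('nfdidt') = flip('fdidt') + 'n'
flip('fdidt') = flip('didt') + 'f'
flip('didt') = flip('idt') + 'd'
flip('idt') = flip('dt') + 'i'
flip('dt') = flip('t') + 'd'
flip('t') = 't'  (base case)
Concatenating: 't' + 'd' + 'i' + 'd' + 'f' + 'n' + 'a' + 'h' + 'o' = 'tdidfnaho'

tdidfnaho


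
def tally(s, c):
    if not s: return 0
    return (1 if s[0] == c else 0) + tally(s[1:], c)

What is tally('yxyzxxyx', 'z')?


s[0]='y' != 'z' -> 0
s[0]='x' != 'z' -> 0
s[0]='y' != 'z' -> 0
s[0]='z' == 'z' -> 1
s[0]='x' != 'z' -> 0
s[0]='x' != 'z' -> 0
s[0]='y' != 'z' -> 0
s[0]='x' != 'z' -> 0
Sum: 0 + 0 + 0 + 1 + 0 + 0 + 0 + 0 = 1

1


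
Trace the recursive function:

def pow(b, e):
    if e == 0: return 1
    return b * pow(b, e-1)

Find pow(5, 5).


pow(5, 5)
= 5 * pow(5, 4)
= 5 * 5 * pow(5, 3)
= 5 * 5 * 5 * pow(5, 2)
= 5 * 5 * 5 * 5 * pow(5, 1)
= 5 * 5 * 5 * 5 * 5 * pow(5, 0)
= 5 * 5 * 5 * 5 * 5 * 1
= 3125

3125


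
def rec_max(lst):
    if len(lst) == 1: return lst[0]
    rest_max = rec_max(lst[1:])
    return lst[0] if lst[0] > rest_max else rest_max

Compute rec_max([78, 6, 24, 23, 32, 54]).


rec_max([78, 6, 24, 23, 32, 54]): compare 78 with rec_max([6, 24, 23, 32, 54])
rec_max([6, 24, 23, 32, 54]): compare 6 with rec_max([24, 23, 32, 54])
rec_max([24, 23, 32, 54]): compare 24 with rec_max([23, 32, 54])
rec_max([23, 32, 54]): compare 23 with rec_max([32, 54])
rec_max([32, 54]): compare 32 with rec_max([54])
rec_max([54]) = 54  (base case)
Compare 32 with 54 -> 54
Compare 23 with 54 -> 54
Compare 24 with 54 -> 54
Compare 6 with 54 -> 54
Compare 78 with 54 -> 78

78


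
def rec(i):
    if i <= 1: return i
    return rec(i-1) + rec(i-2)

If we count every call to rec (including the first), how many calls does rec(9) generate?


Let C(n) = total calls for rec(n)
C(0) = 1, C(1) = 1
C(2) = 1 + C(1) + C(0) = 1 + 1 + 1 = 3
C(3) = 1 + C(2) + C(1) = 1 + 3 + 1 = 5
C(4) = 1 + C(3) + C(2) = 1 + 5 + 3 = 9
C(5) = 1 + C(4) + C(3) = 1 + 9 + 5 = 15
C(6) = 1 + C(5) + C(4) = 1 + 15 + 9 = 25
C(7) = 1 + C(6) + C(5) = 1 + 25 + 15 = 41
C(8) = 1 + C(7) + C(6) = 1 + 41 + 25 = 67
C(9) = 1 + C(8) + C(7) = 1 + 67 + 41 = 109

109


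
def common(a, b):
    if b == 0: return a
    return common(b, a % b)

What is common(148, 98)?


common(148, 98) = common(98, 50)
common(98, 50) = common(50, 48)
common(50, 48) = common(48, 2)
common(48, 2) = common(2, 0)
common(2, 0) = 2  (base case)

2
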